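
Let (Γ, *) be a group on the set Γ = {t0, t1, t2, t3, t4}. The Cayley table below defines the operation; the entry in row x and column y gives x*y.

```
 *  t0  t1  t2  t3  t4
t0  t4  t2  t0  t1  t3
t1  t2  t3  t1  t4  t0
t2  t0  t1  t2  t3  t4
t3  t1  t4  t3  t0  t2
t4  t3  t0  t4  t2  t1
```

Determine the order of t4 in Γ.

The identity element is t2 (its row matches the header).
t4^1 = t4
t4^2 = t4*t4 = t1
t4^3 = t1*t4 = t0
t4^4 = t0*t4 = t3
t4^5 = t3*t4 = t2
The first power of t4 equal to the identity is t4^5, so ord(t4) = 5.

5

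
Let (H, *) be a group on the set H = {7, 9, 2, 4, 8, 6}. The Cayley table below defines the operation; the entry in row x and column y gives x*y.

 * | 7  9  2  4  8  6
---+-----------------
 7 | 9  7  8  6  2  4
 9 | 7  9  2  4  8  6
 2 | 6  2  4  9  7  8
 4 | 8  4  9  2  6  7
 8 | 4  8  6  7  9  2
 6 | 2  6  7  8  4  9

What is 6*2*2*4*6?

6*2 = 7
7*2 = 8
8*4 = 7
7*6 = 4

4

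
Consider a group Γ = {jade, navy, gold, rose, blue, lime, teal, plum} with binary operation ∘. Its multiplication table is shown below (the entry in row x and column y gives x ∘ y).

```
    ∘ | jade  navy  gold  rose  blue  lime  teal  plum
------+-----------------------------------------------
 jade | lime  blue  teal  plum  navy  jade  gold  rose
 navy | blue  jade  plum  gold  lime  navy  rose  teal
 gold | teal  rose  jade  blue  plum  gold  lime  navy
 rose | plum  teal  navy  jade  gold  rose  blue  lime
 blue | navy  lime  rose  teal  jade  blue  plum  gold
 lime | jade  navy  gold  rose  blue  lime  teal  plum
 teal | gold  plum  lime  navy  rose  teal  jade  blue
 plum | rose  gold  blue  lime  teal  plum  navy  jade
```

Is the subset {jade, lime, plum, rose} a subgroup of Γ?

Yes

{jade, lime, plum, rose} contains the identity lime.
Checking products: every product of two elements of {jade, lime, plum, rose} (read from the table) lies in {jade, lime, plum, rose}, so the set is closed.
In a finite group, a nonempty closed subset is a subgroup. So {jade, lime, plum, rose} ≤ Γ.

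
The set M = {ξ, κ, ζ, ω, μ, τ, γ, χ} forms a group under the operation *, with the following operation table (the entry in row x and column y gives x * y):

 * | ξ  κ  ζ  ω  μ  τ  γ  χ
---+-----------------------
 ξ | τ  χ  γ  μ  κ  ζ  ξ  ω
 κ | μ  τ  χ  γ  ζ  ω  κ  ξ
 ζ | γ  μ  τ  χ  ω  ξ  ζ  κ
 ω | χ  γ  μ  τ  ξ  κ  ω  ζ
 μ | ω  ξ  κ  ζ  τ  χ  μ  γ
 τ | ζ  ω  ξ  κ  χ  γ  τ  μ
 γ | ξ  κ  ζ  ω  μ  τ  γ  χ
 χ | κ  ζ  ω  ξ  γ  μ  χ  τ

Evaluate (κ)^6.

κ^1 = κ
κ^2 = κ * κ = τ
κ^3 = τ * κ = ω
κ^4 = ω * κ = γ
κ^5 = γ * κ = κ
κ^6 = κ * κ = τ

τ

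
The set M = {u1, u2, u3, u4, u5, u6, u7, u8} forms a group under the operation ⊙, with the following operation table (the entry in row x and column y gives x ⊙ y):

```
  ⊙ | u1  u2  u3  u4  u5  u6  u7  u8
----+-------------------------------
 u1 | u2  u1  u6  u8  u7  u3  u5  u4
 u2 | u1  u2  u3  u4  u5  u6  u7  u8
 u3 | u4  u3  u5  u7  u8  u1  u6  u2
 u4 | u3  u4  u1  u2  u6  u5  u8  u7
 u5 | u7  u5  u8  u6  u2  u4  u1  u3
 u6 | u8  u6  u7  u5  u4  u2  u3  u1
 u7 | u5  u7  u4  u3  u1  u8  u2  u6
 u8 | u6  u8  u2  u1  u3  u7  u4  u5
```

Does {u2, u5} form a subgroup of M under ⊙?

{u2, u5} contains the identity u2.
Checking products: every product of two elements of {u2, u5} (read from the table) lies in {u2, u5}, so the set is closed.
In a finite group, a nonempty closed subset is a subgroup. So {u2, u5} ≤ M.

Yes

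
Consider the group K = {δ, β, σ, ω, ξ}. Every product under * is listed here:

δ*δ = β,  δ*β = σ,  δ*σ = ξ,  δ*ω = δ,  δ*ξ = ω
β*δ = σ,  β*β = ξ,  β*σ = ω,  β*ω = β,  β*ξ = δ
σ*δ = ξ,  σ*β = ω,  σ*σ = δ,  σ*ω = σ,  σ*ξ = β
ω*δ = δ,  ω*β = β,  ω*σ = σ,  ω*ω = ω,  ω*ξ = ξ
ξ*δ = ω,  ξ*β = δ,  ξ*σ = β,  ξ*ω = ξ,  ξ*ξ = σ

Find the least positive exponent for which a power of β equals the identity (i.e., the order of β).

5

The identity element is ω (its row matches the header).
β^1 = β
β^2 = β * β = ξ
β^3 = ξ * β = δ
β^4 = δ * β = σ
β^5 = σ * β = ω
The first power of β equal to the identity is β^5, so ord(β) = 5.
(Structurally, K here is isomorphic to the cyclic group Z_5.)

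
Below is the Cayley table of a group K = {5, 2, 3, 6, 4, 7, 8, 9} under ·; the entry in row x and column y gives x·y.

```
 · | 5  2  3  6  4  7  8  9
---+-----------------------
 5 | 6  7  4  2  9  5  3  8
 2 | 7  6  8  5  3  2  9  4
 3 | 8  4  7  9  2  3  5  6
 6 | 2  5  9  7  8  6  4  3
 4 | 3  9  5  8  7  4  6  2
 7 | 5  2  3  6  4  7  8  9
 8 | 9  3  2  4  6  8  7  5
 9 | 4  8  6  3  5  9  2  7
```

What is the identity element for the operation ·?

The identity e satisfies e·x = x for all x, so its row in the table reproduces the column headers.
Row 7 reads: 5, 2, 3, 6, 4, 7, 8, 9 — exactly the header order. So 7 is the identity.

7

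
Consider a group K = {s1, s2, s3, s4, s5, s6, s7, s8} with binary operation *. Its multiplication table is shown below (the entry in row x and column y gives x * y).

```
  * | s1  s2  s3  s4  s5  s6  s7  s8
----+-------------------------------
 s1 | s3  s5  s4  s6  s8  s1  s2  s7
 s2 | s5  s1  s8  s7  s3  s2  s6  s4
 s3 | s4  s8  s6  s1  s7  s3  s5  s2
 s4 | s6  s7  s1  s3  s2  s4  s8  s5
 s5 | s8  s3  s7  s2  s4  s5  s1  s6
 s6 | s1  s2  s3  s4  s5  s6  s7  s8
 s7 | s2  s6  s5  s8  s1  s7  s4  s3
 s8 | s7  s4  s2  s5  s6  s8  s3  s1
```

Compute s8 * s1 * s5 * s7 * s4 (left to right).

s7

s8 * s1 = s7
s7 * s5 = s1
s1 * s7 = s2
s2 * s4 = s7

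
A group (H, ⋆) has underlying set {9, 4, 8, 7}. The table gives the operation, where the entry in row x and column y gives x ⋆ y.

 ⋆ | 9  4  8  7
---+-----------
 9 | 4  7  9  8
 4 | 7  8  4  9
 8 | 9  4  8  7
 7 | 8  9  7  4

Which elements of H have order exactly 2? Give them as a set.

{4}

Identity is 8. Compute the order of each non-identity element by repeated multiplication:
  9: 9 → 4 → 7 → 8  (order 4)
  4: 4 → 8  (order 2)
  7: 7 → 4 → 9 → 8  (order 4)
Elements of order 2: {4}.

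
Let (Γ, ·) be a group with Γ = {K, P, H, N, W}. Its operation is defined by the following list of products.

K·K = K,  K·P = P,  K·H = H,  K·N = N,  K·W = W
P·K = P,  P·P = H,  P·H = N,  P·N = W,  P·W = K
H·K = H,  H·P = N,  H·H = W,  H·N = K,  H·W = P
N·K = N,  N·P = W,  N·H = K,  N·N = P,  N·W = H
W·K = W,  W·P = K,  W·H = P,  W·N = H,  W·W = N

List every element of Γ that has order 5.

{H, N, P, W}

Identity is K. Compute the order of each non-identity element by repeated multiplication:
  P: P → H → N → W → K  (order 5)
  H: H → W → P → N → K  (order 5)
  N: N → P → W → H → K  (order 5)
  W: W → N → H → P → K  (order 5)
Elements of order 5: {H, N, P, W}.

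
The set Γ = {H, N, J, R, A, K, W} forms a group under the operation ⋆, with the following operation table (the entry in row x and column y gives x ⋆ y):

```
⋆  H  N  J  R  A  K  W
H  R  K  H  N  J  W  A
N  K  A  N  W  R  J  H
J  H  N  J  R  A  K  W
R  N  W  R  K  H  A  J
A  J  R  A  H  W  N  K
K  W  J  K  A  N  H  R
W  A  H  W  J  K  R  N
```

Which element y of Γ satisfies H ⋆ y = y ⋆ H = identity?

First locate the identity: row J matches the header, so J is the identity.
Scan row H for J: H ⋆ A = J. Hence H^(-1) = A.
(Structurally, Γ here is isomorphic to the cyclic group Z_7.)

A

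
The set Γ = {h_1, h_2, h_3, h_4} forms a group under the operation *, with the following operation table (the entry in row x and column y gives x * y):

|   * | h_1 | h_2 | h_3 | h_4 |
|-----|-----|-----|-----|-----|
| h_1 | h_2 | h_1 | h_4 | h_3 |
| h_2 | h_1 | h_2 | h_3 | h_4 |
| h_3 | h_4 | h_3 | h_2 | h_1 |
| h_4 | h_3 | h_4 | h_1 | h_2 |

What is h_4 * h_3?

Read row h_4, column h_3: h_4 * h_3 = h_1.

h_1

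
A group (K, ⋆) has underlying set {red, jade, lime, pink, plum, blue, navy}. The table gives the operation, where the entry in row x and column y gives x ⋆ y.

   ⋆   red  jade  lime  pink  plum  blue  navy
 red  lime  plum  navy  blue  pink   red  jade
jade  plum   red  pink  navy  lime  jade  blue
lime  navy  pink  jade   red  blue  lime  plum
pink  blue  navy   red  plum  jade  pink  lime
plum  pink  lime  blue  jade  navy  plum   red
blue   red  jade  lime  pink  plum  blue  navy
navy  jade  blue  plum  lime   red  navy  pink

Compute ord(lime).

7

The identity element is blue (its row matches the header).
lime^1 = lime
lime^2 = lime ⋆ lime = jade
lime^3 = jade ⋆ lime = pink
lime^4 = pink ⋆ lime = red
lime^5 = red ⋆ lime = navy
lime^6 = navy ⋆ lime = plum
lime^7 = plum ⋆ lime = blue
The first power of lime equal to the identity is lime^7, so ord(lime) = 7.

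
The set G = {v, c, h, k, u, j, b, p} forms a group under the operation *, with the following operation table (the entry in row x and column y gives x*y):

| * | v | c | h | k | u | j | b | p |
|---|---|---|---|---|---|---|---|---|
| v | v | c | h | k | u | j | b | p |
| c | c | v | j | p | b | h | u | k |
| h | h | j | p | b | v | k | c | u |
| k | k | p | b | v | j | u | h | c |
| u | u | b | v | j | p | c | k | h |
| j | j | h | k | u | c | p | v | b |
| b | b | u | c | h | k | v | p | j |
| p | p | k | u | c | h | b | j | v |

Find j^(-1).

b

First locate the identity: row v matches the header, so v is the identity.
Scan row j for v: j*b = v. Hence j^(-1) = b.
(Structurally, G here is isomorphic to Z_2 x Z_4.)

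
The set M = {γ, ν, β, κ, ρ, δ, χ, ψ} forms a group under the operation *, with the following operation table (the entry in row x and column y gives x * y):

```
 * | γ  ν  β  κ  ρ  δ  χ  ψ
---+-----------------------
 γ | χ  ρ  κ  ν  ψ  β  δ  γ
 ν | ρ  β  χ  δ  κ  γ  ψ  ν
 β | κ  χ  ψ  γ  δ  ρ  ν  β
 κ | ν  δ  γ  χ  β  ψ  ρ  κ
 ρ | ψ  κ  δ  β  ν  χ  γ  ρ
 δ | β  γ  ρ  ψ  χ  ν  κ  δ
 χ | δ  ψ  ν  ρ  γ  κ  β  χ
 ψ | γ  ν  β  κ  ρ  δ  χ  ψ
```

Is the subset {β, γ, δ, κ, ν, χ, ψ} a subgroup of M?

γ * ν = ρ, which is not in {β, γ, δ, κ, ν, χ, ψ}.
The subset is not closed under *, so it is not a subgroup.

No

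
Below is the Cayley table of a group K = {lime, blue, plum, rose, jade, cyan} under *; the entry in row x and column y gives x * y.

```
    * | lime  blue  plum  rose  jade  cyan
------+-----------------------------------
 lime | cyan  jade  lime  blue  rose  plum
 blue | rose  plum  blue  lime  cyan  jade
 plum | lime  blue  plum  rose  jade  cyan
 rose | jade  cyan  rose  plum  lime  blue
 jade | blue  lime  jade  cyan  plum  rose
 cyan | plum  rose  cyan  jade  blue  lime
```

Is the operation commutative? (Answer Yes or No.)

No

cyan * blue = rose but blue * cyan = jade.
Since cyan and blue do not commute, K is not abelian.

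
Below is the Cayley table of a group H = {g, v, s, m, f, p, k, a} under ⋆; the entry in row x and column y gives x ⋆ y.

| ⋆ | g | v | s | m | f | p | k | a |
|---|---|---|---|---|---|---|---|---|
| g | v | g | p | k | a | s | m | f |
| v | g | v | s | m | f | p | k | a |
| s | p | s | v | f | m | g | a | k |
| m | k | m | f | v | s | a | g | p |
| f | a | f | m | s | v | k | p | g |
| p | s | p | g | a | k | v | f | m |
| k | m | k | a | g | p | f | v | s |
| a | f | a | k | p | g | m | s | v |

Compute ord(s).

The identity element is v (its row matches the header).
s^1 = s
s^2 = s ⋆ s = v
The first power of s equal to the identity is s^2, so ord(s) = 2.
(Structurally, H here is isomorphic to the elementary abelian group (Z_2)^3.)

2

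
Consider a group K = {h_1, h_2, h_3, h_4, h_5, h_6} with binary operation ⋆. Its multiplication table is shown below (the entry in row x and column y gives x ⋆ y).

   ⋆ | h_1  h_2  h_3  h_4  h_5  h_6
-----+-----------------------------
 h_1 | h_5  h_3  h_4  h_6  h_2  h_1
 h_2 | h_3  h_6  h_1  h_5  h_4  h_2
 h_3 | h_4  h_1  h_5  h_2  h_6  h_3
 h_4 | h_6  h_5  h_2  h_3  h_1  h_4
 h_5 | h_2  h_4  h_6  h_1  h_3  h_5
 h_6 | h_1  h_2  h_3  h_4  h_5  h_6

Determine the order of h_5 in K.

3

The identity element is h_6 (its row matches the header).
h_5^1 = h_5
h_5^2 = h_5 ⋆ h_5 = h_3
h_5^3 = h_3 ⋆ h_5 = h_6
The first power of h_5 equal to the identity is h_5^3, so ord(h_5) = 3.
(Structurally, K here is isomorphic to the cyclic group Z_6.)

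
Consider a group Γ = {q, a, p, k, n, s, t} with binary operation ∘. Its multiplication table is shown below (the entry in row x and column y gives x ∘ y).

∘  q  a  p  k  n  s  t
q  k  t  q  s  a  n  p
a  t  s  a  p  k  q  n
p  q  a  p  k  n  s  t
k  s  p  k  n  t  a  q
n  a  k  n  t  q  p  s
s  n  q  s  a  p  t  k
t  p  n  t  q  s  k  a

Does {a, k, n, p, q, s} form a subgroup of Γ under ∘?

No

a ∘ q = t, which is not in {a, k, n, p, q, s}.
The subset is not closed under ∘, so it is not a subgroup.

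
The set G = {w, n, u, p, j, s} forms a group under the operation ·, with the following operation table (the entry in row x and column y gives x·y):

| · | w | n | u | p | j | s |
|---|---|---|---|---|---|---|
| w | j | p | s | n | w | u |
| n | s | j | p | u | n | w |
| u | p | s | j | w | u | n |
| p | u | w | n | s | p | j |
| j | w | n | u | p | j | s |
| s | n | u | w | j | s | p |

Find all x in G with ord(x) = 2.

Identity is j. Compute the order of each non-identity element by repeated multiplication:
  w: w → j  (order 2)
  n: n → j  (order 2)
  u: u → j  (order 2)
  p: p → s → j  (order 3)
  s: s → p → j  (order 3)
Elements of order 2: {n, u, w}.
(Structurally, G here is isomorphic to the symmetric group S_3.)

{n, u, w}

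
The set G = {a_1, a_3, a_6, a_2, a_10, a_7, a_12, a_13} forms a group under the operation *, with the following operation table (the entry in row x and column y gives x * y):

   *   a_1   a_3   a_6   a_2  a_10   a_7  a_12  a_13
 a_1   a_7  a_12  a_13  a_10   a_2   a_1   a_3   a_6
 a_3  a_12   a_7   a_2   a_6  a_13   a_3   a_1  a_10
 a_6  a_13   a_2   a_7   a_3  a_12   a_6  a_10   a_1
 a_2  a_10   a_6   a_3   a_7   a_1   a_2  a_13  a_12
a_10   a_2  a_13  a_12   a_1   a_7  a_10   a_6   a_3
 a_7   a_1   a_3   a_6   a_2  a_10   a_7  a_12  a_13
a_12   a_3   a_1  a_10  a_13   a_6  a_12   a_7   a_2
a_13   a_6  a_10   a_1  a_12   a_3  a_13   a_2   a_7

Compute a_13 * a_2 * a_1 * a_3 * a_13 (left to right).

a_13 * a_2 = a_12
a_12 * a_1 = a_3
a_3 * a_3 = a_7
a_7 * a_13 = a_13

a_13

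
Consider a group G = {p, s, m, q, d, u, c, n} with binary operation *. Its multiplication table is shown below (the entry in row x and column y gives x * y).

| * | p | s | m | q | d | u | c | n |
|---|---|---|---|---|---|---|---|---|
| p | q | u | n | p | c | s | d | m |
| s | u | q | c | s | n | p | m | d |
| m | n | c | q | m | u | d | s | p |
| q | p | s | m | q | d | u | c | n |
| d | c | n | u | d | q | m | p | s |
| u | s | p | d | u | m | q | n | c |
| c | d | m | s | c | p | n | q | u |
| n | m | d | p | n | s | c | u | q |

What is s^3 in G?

s^1 = s
s^2 = s * s = q
s^3 = q * s = s

s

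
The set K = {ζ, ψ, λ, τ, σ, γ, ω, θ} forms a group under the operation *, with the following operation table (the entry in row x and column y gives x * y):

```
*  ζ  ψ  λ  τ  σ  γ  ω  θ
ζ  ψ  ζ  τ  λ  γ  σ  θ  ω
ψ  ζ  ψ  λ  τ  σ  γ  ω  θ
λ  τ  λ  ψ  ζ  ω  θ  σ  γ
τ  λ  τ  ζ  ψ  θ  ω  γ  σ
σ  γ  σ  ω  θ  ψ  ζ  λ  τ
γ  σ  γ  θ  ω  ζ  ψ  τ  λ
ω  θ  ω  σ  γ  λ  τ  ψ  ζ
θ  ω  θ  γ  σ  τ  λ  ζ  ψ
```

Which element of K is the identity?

ψ

The identity e satisfies e * x = x for all x, so its row in the table reproduces the column headers.
Row ψ reads: ζ, ψ, λ, τ, σ, γ, ω, θ — exactly the header order. So ψ is the identity.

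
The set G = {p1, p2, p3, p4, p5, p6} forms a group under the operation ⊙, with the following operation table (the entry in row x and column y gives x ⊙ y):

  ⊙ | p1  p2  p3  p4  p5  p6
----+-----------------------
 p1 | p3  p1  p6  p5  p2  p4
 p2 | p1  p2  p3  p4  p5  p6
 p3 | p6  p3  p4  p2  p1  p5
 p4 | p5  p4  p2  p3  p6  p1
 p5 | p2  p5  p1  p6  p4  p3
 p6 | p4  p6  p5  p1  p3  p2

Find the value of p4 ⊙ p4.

Read row p4, column p4: p4 ⊙ p4 = p3.

p3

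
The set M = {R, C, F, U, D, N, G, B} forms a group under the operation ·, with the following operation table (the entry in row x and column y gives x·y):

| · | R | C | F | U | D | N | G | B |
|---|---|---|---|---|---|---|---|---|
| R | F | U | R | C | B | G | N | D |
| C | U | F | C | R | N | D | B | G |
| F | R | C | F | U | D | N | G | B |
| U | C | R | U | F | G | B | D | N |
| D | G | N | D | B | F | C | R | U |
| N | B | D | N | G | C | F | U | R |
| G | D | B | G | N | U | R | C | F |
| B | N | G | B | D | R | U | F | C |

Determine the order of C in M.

The identity element is F (its row matches the header).
C^1 = C
C^2 = C·C = F
The first power of C equal to the identity is C^2, so ord(C) = 2.
(Structurally, M here is isomorphic to the dihedral group D_4.)

2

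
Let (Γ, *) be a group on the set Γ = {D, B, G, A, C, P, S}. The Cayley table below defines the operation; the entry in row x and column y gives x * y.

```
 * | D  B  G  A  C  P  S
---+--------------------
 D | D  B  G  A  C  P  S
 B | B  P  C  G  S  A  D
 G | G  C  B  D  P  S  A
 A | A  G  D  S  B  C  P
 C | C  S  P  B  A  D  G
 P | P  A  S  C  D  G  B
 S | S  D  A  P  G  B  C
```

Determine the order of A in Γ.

The identity element is D (its row matches the header).
A^1 = A
A^2 = A * A = S
A^3 = S * A = P
A^4 = P * A = C
A^5 = C * A = B
A^6 = B * A = G
A^7 = G * A = D
The first power of A equal to the identity is A^7, so ord(A) = 7.
(Structurally, Γ here is isomorphic to the cyclic group Z_7.)

7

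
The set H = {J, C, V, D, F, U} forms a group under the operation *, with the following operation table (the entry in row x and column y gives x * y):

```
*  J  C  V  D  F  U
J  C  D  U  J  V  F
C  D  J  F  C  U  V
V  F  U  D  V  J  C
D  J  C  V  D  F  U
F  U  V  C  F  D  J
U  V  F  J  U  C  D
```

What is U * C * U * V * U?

U * C = F
F * U = J
J * V = U
U * U = D

D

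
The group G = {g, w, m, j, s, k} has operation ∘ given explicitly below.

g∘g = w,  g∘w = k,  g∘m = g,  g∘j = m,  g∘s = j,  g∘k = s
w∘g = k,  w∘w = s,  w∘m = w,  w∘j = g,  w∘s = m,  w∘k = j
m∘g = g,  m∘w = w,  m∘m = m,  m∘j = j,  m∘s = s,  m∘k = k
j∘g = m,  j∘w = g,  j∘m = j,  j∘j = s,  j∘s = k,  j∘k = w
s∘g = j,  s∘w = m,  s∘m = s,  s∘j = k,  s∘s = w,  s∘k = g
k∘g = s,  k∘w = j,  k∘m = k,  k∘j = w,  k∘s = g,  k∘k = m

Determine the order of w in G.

3

The identity element is m (its row matches the header).
w^1 = w
w^2 = w ∘ w = s
w^3 = s ∘ w = m
The first power of w equal to the identity is w^3, so ord(w) = 3.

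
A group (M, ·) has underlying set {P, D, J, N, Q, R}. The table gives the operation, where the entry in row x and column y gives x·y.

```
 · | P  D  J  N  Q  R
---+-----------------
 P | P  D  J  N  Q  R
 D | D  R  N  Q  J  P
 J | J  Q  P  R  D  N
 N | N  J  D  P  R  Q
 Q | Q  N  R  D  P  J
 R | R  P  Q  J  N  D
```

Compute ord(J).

2

The identity element is P (its row matches the header).
J^1 = J
J^2 = J·J = P
The first power of J equal to the identity is J^2, so ord(J) = 2.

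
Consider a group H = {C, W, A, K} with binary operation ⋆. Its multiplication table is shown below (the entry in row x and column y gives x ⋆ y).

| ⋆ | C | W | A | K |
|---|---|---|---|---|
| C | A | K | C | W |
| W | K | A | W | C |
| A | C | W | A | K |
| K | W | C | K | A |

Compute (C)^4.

A

C^1 = C
C^2 = C ⋆ C = A
C^3 = A ⋆ C = C
C^4 = C ⋆ C = A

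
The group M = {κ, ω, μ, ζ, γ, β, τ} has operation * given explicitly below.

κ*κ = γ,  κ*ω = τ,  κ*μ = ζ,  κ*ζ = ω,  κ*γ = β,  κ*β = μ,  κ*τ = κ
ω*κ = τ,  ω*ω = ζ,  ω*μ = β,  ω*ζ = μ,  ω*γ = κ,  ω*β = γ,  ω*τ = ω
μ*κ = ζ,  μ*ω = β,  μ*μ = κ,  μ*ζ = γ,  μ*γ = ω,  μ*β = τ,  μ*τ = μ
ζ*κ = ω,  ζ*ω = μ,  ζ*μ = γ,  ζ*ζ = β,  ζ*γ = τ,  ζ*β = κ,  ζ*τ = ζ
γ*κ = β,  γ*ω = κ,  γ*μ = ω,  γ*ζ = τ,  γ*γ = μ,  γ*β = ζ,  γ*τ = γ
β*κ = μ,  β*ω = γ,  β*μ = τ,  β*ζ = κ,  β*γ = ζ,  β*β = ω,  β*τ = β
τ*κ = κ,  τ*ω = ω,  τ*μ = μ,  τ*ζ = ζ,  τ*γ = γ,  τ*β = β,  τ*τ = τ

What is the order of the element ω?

The identity element is τ (its row matches the header).
ω^1 = ω
ω^2 = ω*ω = ζ
ω^3 = ζ*ω = μ
ω^4 = μ*ω = β
ω^5 = β*ω = γ
ω^6 = γ*ω = κ
ω^7 = κ*ω = τ
The first power of ω equal to the identity is ω^7, so ord(ω) = 7.

7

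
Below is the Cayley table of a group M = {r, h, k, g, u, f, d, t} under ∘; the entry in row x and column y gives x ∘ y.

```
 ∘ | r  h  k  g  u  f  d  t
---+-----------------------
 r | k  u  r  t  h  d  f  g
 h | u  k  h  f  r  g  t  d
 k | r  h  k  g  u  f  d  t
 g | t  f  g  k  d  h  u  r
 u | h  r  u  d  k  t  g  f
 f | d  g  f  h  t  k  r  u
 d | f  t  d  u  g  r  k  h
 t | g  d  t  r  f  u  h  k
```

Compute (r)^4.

r^1 = r
r^2 = r ∘ r = k
r^3 = k ∘ r = r
r^4 = r ∘ r = k
(Structurally, M here is isomorphic to the elementary abelian group (Z_2)^3.)

k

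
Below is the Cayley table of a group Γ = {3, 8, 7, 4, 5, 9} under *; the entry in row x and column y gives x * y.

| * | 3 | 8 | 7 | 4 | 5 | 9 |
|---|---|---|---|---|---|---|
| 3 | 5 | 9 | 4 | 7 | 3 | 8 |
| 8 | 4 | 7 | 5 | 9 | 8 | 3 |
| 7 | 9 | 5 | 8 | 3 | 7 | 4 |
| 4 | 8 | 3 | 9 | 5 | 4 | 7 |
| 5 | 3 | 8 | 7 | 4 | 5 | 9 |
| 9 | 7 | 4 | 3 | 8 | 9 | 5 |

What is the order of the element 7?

3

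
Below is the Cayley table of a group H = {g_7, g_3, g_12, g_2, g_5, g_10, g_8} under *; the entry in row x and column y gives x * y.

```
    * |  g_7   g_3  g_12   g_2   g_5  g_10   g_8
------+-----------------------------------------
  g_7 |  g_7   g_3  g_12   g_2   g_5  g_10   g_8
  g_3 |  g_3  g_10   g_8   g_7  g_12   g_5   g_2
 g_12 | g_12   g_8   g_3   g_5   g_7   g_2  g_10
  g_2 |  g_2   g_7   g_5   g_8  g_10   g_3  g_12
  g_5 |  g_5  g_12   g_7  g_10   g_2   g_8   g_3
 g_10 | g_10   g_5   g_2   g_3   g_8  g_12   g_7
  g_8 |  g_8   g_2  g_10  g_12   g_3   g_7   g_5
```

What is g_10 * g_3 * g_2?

g_10

g_10 * g_3 = g_5
g_5 * g_2 = g_10
(Structurally, H here is isomorphic to the cyclic group Z_7.)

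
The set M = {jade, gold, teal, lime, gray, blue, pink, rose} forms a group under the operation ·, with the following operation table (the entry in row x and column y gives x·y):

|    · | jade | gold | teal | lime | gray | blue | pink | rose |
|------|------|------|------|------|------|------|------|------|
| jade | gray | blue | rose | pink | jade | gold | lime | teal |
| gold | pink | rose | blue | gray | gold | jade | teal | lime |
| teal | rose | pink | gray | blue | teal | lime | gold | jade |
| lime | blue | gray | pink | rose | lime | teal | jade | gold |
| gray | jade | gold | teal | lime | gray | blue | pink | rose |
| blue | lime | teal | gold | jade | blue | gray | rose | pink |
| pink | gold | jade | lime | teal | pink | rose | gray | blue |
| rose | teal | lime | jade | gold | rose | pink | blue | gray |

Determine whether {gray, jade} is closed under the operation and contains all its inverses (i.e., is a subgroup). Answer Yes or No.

Yes

{gray, jade} contains the identity gray.
Checking products: every product of two elements of {gray, jade} (read from the table) lies in {gray, jade}, so the set is closed.
In a finite group, a nonempty closed subset is a subgroup. So {gray, jade} ≤ M.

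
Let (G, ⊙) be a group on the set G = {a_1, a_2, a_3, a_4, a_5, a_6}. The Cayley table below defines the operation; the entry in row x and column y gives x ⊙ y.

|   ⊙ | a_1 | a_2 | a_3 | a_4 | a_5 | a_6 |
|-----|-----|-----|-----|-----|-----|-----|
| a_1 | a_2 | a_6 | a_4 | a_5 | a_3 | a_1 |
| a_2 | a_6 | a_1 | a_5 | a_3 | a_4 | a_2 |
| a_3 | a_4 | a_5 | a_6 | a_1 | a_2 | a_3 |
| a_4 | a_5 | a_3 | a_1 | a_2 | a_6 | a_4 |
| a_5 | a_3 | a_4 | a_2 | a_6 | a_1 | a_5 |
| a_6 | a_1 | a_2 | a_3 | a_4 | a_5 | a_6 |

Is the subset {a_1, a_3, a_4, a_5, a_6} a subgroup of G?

No

a_5 ⊙ a_3 = a_2, which is not in {a_1, a_3, a_4, a_5, a_6}.
The subset is not closed under ⊙, so it is not a subgroup.
(Structurally, G here is isomorphic to the cyclic group Z_6.)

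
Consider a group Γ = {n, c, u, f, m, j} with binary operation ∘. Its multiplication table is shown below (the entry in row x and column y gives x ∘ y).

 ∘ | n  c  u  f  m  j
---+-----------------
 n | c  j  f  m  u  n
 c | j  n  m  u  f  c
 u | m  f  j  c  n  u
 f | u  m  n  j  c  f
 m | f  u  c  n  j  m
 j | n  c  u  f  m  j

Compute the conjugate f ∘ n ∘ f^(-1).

The identity is j. In row f, the entry j sits in column f, so f^(-1) = f.
f ∘ n = u
u ∘ f = c

c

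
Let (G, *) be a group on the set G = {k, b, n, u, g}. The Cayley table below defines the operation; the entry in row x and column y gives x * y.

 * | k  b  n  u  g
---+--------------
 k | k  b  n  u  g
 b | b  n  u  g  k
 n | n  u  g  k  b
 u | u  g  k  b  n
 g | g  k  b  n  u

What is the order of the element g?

5

The identity element is k (its row matches the header).
g^1 = g
g^2 = g * g = u
g^3 = u * g = n
g^4 = n * g = b
g^5 = b * g = k
The first power of g equal to the identity is g^5, so ord(g) = 5.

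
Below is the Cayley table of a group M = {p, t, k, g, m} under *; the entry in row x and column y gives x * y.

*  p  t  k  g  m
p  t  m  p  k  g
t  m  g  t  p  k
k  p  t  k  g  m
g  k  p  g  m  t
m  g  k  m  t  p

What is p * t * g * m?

p * t = m
m * g = t
t * m = k
(Structurally, M here is isomorphic to the cyclic group Z_5.)

k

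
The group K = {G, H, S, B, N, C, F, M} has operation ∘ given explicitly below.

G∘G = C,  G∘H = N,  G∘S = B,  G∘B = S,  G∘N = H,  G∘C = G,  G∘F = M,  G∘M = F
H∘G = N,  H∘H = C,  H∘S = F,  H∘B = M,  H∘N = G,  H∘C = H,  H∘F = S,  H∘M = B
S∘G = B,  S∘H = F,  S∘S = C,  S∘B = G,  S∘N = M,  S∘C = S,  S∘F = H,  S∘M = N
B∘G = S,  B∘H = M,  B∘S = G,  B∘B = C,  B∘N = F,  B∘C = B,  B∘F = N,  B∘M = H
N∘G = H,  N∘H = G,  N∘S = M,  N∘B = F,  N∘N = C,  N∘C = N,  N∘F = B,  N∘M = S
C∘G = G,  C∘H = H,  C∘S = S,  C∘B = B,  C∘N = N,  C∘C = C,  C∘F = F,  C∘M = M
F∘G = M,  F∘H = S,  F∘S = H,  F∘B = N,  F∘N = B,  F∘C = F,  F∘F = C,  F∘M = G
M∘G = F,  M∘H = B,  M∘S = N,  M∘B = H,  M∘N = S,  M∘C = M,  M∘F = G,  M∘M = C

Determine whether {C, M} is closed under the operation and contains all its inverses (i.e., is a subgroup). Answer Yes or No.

Yes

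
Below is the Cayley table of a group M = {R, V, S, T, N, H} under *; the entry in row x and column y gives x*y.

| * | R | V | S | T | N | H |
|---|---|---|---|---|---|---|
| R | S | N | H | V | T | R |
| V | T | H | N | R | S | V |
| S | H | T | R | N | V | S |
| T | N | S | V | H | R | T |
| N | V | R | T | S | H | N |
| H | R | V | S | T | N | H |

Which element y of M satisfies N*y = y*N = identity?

First locate the identity: row H matches the header, so H is the identity.
Scan row N for H: N*N = H. Hence N^(-1) = N.
(Structurally, M here is isomorphic to the symmetric group S_3.)

N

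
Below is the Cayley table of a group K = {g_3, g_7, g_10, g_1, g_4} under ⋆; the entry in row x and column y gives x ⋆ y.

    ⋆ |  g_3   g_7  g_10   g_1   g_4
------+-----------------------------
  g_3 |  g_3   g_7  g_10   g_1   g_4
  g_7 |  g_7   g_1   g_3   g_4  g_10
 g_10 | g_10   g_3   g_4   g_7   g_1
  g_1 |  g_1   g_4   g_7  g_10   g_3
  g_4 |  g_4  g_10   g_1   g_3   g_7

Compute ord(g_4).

The identity element is g_3 (its row matches the header).
g_4^1 = g_4
g_4^2 = g_4 ⋆ g_4 = g_7
g_4^3 = g_7 ⋆ g_4 = g_10
g_4^4 = g_10 ⋆ g_4 = g_1
g_4^5 = g_1 ⋆ g_4 = g_3
The first power of g_4 equal to the identity is g_4^5, so ord(g_4) = 5.

5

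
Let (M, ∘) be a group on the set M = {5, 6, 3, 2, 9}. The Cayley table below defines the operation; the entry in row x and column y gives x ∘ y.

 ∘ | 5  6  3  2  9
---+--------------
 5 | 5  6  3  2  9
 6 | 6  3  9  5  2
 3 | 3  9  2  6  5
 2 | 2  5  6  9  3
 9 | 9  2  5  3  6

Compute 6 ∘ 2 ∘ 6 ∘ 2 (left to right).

5

6 ∘ 2 = 5
5 ∘ 6 = 6
6 ∘ 2 = 5
(Structurally, M here is isomorphic to the cyclic group Z_5.)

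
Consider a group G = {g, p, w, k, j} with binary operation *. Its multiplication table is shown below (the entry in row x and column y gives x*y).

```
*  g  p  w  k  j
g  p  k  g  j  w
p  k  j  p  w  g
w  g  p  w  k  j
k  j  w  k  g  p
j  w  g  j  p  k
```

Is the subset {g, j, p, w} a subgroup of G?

p*g = k, which is not in {g, j, p, w}.
The subset is not closed under *, so it is not a subgroup.

No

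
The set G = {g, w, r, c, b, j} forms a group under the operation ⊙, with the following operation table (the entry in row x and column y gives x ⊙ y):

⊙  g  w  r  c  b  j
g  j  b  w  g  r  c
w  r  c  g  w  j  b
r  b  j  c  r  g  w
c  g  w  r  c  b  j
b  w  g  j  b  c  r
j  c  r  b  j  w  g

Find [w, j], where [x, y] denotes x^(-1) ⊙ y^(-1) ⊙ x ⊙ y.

Identity is c; from the table w^(-1) = w and j^(-1) = g.
w ⊙ g = r
r ⊙ w = j
j ⊙ j = g

g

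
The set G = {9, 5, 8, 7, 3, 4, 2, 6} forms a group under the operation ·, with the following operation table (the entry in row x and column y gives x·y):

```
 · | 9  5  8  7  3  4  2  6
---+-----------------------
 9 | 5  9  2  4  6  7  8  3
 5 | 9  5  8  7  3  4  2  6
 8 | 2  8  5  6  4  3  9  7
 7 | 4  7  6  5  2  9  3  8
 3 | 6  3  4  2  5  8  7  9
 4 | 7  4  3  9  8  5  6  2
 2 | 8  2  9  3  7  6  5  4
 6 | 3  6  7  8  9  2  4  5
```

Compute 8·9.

Read row 8, column 9: 8·9 = 2.

2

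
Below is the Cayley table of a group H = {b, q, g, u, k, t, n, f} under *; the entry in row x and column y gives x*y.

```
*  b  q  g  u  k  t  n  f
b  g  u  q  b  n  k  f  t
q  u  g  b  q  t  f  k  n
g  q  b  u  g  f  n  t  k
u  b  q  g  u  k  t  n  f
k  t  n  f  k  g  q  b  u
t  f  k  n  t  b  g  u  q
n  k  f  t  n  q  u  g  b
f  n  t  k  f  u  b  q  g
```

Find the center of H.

{g, u}

An element z is central iff its row equals its column in the table.
For q: q*t = f ≠ k = t*q, so q ∉ Z.
Checking each element this way leaves Z(H) = {g, u}.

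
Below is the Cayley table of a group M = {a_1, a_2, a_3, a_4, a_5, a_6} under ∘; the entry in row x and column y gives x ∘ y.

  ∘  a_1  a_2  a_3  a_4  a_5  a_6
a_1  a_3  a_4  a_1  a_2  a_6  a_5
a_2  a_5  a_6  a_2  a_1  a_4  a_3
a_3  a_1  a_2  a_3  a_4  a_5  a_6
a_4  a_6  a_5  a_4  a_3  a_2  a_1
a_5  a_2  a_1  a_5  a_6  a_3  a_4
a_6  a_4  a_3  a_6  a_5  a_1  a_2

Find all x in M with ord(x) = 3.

{a_2, a_6}

Identity is a_3. Compute the order of each non-identity element by repeated multiplication:
  a_1: a_1 → a_3  (order 2)
  a_2: a_2 → a_6 → a_3  (order 3)
  a_4: a_4 → a_3  (order 2)
  a_5: a_5 → a_3  (order 2)
  a_6: a_6 → a_2 → a_3  (order 3)
Elements of order 3: {a_2, a_6}.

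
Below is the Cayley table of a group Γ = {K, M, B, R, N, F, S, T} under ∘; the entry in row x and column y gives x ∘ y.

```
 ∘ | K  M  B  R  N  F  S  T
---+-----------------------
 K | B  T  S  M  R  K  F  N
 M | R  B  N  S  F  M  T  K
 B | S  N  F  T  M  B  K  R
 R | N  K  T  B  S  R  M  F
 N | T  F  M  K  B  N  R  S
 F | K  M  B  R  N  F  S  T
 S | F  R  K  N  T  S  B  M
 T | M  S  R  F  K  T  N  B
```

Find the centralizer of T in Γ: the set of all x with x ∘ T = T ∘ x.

Compare row T with column T entry by entry.
B ∘ T = R = T ∘ B, so B commutes with T.
N ∘ T = S but T ∘ N = K, so N does not.
Collecting the elements that commute with T: C(T) = {B, F, R, T}.

{B, F, R, T}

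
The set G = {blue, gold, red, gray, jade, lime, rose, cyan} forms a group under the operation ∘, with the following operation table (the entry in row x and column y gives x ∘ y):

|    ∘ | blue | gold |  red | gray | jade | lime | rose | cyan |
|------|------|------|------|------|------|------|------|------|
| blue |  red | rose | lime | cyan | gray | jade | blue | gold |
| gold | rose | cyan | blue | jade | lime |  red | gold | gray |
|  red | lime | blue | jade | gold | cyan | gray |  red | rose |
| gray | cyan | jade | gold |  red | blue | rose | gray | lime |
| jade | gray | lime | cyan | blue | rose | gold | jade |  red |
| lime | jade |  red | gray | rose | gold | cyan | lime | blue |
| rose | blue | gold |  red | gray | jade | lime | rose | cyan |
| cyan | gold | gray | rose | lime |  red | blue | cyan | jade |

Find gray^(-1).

First locate the identity: row rose matches the header, so rose is the identity.
Scan row gray for rose: gray ∘ lime = rose. Hence gray^(-1) = lime.

lime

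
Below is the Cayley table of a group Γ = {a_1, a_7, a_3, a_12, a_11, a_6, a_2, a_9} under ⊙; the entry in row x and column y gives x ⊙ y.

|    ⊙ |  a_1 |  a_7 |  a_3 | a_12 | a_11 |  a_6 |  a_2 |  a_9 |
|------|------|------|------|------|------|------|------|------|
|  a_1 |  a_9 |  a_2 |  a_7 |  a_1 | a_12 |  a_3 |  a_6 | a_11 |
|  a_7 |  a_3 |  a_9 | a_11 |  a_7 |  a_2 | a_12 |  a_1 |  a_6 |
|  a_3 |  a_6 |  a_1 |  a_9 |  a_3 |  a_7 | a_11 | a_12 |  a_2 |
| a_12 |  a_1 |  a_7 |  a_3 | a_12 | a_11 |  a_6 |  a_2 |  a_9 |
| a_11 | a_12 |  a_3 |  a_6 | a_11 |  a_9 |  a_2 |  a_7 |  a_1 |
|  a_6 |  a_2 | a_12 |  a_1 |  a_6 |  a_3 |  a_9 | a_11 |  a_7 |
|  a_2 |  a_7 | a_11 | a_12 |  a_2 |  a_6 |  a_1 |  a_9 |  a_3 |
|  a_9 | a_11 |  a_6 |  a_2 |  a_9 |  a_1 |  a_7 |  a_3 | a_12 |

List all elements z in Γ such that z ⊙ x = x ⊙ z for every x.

{a_12, a_9}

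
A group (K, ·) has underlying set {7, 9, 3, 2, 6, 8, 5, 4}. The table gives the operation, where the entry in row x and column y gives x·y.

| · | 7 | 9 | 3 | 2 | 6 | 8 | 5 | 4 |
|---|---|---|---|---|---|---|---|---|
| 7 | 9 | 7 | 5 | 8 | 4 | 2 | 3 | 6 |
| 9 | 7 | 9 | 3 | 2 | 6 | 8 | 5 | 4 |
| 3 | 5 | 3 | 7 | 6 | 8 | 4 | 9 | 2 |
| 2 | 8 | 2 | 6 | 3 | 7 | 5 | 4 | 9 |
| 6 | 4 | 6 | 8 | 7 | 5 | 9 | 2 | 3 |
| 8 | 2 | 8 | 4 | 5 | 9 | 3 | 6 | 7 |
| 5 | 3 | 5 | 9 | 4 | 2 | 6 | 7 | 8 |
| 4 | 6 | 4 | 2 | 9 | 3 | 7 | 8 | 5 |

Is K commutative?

Yes

Check whether the table is symmetric across its main diagonal.
Every entry (row x, col y) equals the entry (row y, col x), so K is abelian.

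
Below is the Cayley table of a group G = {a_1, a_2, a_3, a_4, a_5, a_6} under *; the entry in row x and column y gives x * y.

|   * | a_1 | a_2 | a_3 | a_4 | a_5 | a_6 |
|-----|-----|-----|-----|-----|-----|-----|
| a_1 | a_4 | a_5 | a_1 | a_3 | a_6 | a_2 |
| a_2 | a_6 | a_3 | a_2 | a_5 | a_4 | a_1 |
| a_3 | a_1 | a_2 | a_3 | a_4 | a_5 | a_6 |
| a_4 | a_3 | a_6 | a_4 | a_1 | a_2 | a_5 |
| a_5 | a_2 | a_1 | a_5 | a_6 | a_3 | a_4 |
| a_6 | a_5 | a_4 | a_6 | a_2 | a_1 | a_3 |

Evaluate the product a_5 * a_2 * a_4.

a_3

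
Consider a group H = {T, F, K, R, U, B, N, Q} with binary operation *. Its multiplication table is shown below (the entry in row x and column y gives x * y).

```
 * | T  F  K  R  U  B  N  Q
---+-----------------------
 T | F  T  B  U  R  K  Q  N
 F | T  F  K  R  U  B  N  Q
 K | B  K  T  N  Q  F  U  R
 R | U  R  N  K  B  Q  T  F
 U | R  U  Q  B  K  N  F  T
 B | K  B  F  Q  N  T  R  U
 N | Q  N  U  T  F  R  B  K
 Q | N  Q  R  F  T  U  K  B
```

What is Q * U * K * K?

F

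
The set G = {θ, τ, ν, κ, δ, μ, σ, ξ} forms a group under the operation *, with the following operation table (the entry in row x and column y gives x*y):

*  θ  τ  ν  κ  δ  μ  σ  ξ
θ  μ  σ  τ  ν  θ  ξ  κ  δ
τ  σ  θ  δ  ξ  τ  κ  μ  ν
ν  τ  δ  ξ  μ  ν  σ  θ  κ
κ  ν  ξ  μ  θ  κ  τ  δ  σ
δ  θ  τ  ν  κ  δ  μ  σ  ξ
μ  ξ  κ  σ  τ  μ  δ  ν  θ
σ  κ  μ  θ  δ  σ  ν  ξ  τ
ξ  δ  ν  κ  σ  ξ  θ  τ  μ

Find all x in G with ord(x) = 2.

Identity is δ. Compute the order of each non-identity element by repeated multiplication:
  θ: θ → μ → ξ → δ  (order 4)
  τ: τ → θ → σ → μ → κ → ξ → ν → δ  (order 8)
  ν: ν → ξ → κ → μ → σ → θ → τ → δ  (order 8)
  κ: κ → θ → ν → μ → τ → ξ → σ → δ  (order 8)
  μ: μ → δ  (order 2)
  σ: σ → ξ → τ → μ → ν → θ → κ → δ  (order 8)
  ξ: ξ → μ → θ → δ  (order 4)
Elements of order 2: {μ}.

{μ}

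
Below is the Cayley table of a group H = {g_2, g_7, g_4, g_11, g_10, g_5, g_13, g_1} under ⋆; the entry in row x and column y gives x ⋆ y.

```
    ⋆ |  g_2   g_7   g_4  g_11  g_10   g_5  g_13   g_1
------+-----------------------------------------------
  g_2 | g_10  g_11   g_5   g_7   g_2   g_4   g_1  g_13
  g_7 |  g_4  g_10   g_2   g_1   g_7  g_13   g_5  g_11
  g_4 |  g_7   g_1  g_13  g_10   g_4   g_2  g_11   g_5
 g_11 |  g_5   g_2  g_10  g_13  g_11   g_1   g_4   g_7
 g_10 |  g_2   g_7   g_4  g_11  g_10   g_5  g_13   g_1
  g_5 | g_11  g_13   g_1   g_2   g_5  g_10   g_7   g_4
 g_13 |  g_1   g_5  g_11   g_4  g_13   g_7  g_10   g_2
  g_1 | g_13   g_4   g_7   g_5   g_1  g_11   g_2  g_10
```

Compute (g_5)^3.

g_5

g_5^1 = g_5
g_5^2 = g_5 ⋆ g_5 = g_10
g_5^3 = g_10 ⋆ g_5 = g_5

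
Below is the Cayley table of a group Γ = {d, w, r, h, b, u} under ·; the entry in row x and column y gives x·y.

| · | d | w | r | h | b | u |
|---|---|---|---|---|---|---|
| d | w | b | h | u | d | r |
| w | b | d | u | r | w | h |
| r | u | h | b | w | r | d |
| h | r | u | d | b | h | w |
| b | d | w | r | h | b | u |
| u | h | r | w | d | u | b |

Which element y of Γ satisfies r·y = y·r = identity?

r

First locate the identity: row b matches the header, so b is the identity.
Scan row r for b: r·r = b. Hence r^(-1) = r.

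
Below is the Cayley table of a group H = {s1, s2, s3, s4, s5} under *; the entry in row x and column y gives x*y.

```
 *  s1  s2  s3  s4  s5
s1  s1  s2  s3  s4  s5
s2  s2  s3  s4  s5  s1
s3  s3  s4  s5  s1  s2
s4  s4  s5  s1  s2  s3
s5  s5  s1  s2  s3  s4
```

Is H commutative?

Yes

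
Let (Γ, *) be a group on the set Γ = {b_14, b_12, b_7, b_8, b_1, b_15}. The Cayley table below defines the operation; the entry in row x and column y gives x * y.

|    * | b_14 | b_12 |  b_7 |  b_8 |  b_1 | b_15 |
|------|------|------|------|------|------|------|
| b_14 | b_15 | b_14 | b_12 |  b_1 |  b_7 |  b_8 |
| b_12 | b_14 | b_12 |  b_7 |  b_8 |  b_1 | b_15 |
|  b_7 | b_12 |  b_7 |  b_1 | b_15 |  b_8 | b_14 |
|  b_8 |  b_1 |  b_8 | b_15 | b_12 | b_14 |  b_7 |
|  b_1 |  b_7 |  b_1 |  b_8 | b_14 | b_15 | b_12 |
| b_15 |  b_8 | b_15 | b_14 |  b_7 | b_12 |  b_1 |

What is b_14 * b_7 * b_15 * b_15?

b_1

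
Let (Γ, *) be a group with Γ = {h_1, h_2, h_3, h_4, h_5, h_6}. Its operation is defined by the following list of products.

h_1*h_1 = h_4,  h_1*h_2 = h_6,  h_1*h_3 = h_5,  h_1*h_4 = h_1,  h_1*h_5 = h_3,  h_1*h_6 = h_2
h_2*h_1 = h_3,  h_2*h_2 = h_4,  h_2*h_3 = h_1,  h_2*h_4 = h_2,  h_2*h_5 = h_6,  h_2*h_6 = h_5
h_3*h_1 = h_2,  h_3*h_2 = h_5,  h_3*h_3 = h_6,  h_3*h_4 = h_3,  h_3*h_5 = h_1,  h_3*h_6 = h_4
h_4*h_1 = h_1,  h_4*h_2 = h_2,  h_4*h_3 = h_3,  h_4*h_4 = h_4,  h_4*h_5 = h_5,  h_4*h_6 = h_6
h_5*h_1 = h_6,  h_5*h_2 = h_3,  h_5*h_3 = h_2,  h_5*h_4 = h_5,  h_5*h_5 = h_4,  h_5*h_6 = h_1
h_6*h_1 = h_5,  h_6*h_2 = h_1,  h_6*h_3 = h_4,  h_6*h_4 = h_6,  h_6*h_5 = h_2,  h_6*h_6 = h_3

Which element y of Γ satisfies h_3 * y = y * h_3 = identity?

h_6

First locate the identity: row h_4 matches the header, so h_4 is the identity.
Scan row h_3 for h_4: h_3 * h_6 = h_4. Hence h_3^(-1) = h_6.
(Structurally, Γ here is isomorphic to the symmetric group S_3.)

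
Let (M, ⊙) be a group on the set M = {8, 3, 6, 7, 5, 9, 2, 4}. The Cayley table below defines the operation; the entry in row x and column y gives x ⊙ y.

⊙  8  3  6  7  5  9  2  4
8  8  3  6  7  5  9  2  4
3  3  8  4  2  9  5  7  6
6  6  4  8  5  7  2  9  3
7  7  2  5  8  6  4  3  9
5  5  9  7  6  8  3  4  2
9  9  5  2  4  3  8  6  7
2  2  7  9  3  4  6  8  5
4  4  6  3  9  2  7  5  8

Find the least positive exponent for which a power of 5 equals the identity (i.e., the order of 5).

2

The identity element is 8 (its row matches the header).
5^1 = 5
5^2 = 5 ⊙ 5 = 8
The first power of 5 equal to the identity is 5^2, so ord(5) = 2.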